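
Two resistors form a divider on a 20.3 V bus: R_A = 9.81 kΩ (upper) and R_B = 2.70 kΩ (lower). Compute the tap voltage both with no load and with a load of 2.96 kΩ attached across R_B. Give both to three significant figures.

Unloaded: 4.38 V; loaded: 2.55 V

Open-circuit: V = 20.3 × 2.70/(9.81 + 2.70) = 4.38 V.
With the load, R_B becomes R_B‖R_L = 1.412 kΩ, so V = 20.3 × 1.412/11.22 = 2.55 V.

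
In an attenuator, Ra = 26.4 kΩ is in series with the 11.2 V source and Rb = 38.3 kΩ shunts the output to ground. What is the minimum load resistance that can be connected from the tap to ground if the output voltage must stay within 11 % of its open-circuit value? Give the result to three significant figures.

Output resistance R_th = Ra‖Rb = (26.4 × 38.3)/64.70 = 15.63 kΩ.
The fractional drop is R_th/(R_th + R_L); requiring this ≤ 0.110 gives R_L ≥ R_th(1/0.110 − 1) = 15.63 × 8.091 = 126 kΩ.

R_L(min) ≈ 126 kΩ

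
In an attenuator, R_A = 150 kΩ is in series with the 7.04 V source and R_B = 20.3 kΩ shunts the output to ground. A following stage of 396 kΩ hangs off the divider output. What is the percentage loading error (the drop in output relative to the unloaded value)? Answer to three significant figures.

The divider's output (Thévenin) resistance is R_A‖R_B = 17.88 kΩ.
Fractional drop under load = R_th/(R_th + R_L) = 17.88 / (17.88 + 396) = 0.04320.
So the output falls by 4.32 %.

4.32 %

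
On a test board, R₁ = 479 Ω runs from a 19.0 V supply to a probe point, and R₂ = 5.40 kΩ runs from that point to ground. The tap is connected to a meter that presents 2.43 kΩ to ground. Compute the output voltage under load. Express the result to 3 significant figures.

V_out ≈ 14.8 V

The load sits in parallel with R₂: R₂‖R_L = (5400 × 2430) / (5400 + 2430) = 1676 Ω.
V_out = 19.0 × 1676 / (479 + 1676) = 19.0 × 1676/2155 = 14.8 V.
(Unloaded it would have been 17.5 V.)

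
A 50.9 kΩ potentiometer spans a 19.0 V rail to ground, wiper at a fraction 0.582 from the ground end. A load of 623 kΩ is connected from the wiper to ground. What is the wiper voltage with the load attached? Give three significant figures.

V ≈ 10.8 V

The wiper splits the pot into (1−α)R = 21.28 kΩ above and αR = 29.62 kΩ below.
Lower section ‖ load = 28.28 kΩ.
V_wiper = 19.0 × 28.28/(21.28 + 28.28) = 10.8 V.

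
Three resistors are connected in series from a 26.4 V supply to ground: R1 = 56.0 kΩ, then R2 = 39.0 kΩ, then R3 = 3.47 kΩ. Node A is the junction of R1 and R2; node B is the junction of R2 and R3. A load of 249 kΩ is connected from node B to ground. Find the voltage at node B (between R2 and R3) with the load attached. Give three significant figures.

V ≈ 0.918 V

At node B, R3 is in parallel with the load: R3‖R_L = 3.422 kΩ.
Below node A the resistance is R2 + (R3‖R_L) = 42.42 kΩ, so V_A = 26.4 × 42.42/98.42 = 11.38 V.
Then V_B = V_A × (R3‖R_L)/(R2 + R3‖R_L) = 11.38 × 3.422/42.42 = 0.918 V.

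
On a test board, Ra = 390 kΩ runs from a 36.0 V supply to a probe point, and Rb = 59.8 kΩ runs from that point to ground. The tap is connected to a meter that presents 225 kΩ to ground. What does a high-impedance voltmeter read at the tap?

The load sits in parallel with Rb: Rb‖R_L = (59.8 × 225) / (59.8 + 225) = 47.24 kΩ.
V_out = 36.0 × 47.24 / (390 + 47.24) = 36.0 × 47.24/437.2 = 3.89 V.

V_out ≈ 3.89 V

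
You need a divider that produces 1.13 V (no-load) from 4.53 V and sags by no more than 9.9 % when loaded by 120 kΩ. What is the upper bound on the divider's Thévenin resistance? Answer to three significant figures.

Loading drop = R_th/(R_th + R_L) ≤ 0.0990, so R_th ≤ R_L · ε/(1−ε) = 120 kΩ × 0.0990/0.9010 = 13.2 kΩ.

R_th ≤ 13.2 kΩ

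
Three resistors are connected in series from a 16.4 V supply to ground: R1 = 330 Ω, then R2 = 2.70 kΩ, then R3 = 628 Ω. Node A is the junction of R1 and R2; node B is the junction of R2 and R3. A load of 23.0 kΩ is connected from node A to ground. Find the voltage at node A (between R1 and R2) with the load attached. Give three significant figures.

Below node A the series string R2+R3 = 3328 Ω sits in parallel with the 23000 Ω load: 2907 Ω.
V_A = 16.4 × 2907/(330 + 2907) = 14.7 V.

V ≈ 14.7 V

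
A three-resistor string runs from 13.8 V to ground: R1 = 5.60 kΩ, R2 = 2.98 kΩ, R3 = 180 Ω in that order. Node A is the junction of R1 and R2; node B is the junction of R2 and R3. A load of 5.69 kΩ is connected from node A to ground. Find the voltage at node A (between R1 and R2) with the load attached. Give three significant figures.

V ≈ 3.67 V

Below node A the series string R2+R3 = 3160 Ω sits in parallel with the 5690 Ω load: 2032 Ω.
V_A = 13.8 × 2032/(5600 + 2032) = 3.67 V.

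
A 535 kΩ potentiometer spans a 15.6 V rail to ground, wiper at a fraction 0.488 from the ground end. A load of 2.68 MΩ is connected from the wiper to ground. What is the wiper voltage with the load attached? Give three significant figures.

The wiper splits the pot into (1−α)R = 273.9 kΩ above and αR = 261.1 kΩ below.
Lower section ‖ load = 237.9 kΩ.
V_wiper = 15.6 × 237.9/(273.9 + 237.9) = 7.25 V.

V ≈ 7.25 V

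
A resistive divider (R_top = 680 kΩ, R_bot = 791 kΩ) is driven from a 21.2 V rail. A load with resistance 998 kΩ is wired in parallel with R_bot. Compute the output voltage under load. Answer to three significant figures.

The load sits in parallel with R_bot: R_bot‖R_L = (791 × 998) / (791 + 998) = 441.3 kΩ.
V_out = 21.2 × 441.3 / (680 + 441.3) = 21.2 × 441.3/1121 = 8.34 V.

V_out ≈ 8.34 V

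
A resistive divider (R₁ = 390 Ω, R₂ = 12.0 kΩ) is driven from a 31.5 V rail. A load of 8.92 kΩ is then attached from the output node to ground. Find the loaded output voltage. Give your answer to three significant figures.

The load sits in parallel with R₂: R₂‖R_L = (12000 × 8920) / (12000 + 8920) = 5117 Ω.
V_out = 31.5 × 5117 / (390 + 5117) = 31.5 × 5117/5507 = 29.3 V.

V_out ≈ 29.3 V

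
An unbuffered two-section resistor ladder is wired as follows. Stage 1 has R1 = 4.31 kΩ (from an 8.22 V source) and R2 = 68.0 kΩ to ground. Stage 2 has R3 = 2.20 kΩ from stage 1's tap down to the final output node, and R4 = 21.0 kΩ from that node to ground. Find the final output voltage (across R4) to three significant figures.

Stage 2 presents R3+R4 = 23.20 kΩ as a load on stage 1's tap.
Stage 1's lower leg becomes R2‖(R3+R4) = 17.30 kΩ, so V_mid = 8.22 × 17.30/21.61 = 6.580 V.
Stage 2 is itself unloaded: V_out = V_mid × R4/(R3+R4) = 6.580 × 21.0/23.20 = 5.96 V.

V_out ≈ 5.96 V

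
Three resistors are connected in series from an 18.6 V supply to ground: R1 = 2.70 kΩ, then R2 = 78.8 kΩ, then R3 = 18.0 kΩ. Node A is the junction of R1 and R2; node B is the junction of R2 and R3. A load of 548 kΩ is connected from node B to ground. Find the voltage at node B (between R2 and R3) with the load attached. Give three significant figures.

At node B, R3 is in parallel with the load: R3‖R_L = 17.43 kΩ.
Below node A the resistance is R2 + (R3‖R_L) = 96.23 kΩ, so V_A = 18.6 × 96.23/98.93 = 18.09 V.
Then V_B = V_A × (R3‖R_L)/(R2 + R3‖R_L) = 18.09 × 17.43/96.23 = 3.28 V.

V ≈ 3.28 V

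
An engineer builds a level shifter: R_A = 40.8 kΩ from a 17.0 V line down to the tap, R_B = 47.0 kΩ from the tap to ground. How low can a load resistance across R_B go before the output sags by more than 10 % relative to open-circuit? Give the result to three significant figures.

R_L(min) ≈ 197 kΩ

Output resistance R_th = R_A‖R_B = (40.8 × 47.0)/87.80 = 21.84 kΩ.
The fractional drop is R_th/(R_th + R_L); requiring this ≤ 0.100 gives R_L ≥ R_th(1/0.100 − 1) = 21.84 × 9.000 = 197 kΩ.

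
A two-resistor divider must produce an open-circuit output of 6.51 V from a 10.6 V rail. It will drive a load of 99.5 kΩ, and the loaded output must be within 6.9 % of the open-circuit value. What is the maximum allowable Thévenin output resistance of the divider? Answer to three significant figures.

Loading drop = R_th/(R_th + R_L) ≤ 0.0690, so R_th ≤ R_L · ε/(1−ε) = 99.5 kΩ × 0.0690/0.9310 = 7.37 kΩ.
(Any R1, R2 with R2/(R1+R2) = 0.614 and R1‖R2 ≤ 7.37 kΩ will meet the spec.)

R_th ≤ 7.37 kΩ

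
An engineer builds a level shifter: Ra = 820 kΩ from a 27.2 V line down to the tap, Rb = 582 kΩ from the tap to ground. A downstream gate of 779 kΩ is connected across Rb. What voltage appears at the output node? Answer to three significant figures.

The load sits in parallel with Rb: Rb‖R_L = (582 × 779) / (582 + 779) = 333.1 kΩ.
V_out = 27.2 × 333.1 / (820 + 333.1) = 27.2 × 333.1/1153 = 7.86 V.

V_out ≈ 7.86 V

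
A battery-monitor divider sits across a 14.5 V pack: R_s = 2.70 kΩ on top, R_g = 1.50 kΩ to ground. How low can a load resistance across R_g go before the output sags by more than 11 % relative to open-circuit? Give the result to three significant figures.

Output resistance R_th = R_s‖R_g = (2700 × 1500)/4200 = 964.3 Ω.
The fractional drop is R_th/(R_th + R_L); requiring this ≤ 0.110 gives R_L ≥ R_th(1/0.110 − 1) = 964.3 × 8.091 = 7.80 kΩ.

R_L(min) ≈ 7.80 kΩ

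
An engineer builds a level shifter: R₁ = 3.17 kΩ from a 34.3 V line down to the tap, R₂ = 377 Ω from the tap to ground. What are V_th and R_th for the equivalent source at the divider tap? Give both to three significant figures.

V_th = 3.65 V, R_th = 337 Ω

V_th is the open-circuit tap voltage: 34.3 × 377/(3170 + 377) = 3.65 V.
With the supply zeroed, R₁ and R₂ appear in parallel from the tap: R_th = R₁‖R₂ = (3170 × 377)/3547 = 337 Ω.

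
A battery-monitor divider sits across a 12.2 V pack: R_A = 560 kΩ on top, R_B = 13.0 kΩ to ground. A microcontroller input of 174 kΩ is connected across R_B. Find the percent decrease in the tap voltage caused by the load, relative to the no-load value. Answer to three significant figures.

The divider's output (Thévenin) resistance is R_A‖R_B = 12.71 kΩ.
Fractional drop under load = R_th/(R_th + R_L) = 12.71 / (12.71 + 174) = 0.06805.
So the output falls by 6.80 %.

6.80 %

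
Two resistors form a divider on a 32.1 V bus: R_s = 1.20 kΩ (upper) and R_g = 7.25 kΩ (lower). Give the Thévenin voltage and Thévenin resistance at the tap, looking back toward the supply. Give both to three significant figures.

V_th = 27.5 V, R_th = 1.03 kΩ

V_th is the open-circuit tap voltage: 32.1 × 7.25/(1.20 + 7.25) = 27.5 V.
With the supply zeroed, R_s and R_g appear in parallel from the tap: R_th = R_s‖R_g = (1.20 × 7.25)/8.450 = 1.03 kΩ.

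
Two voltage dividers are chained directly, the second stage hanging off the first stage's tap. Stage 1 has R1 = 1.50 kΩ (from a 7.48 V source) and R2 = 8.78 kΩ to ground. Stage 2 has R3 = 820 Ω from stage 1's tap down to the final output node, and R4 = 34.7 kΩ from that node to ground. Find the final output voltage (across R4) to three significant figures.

Stage 2 presents R3+R4 = 35520 Ω as a load on stage 1's tap.
Stage 1's lower leg becomes R2‖(R3+R4) = 7040 Ω, so V_mid = 7.48 × 7040/8540 = 6.166 V.
Stage 2 is itself unloaded: V_out = V_mid × R4/(R3+R4) = 6.166 × 34700/35520 = 6.02 V.

V_out ≈ 6.02 V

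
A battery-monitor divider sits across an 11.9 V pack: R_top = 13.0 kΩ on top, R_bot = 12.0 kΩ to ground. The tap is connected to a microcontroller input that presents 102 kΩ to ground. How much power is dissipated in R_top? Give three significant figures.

Total resistance from the source is R_top + (R_bot‖R_L) = 23.74 kΩ, so I = 11.9/23.74 kΩ = 0.5013 mA.
P = I²·R_top = (0.5013 mA)² × 13.0 kΩ = 3.27 mW.

P ≈ 3.27 mW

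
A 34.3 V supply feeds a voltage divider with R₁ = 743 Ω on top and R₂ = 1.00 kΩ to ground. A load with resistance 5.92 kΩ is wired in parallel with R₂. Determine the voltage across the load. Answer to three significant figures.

V_out ≈ 18.4 V

The load sits in parallel with R₂: R₂‖R_L = (1000 × 5920) / (1000 + 5920) = 855.5 Ω.
V_out = 34.3 × 855.5 / (743 + 855.5) = 34.3 × 855.5/1598 = 18.4 V.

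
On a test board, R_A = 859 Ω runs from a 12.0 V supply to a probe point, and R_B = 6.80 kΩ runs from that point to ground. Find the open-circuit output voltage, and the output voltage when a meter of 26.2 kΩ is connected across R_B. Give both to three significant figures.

Open-circuit: V = 12.0 × 6800/(859 + 6800) = 10.7 V.
With the load, R_B becomes R_B‖R_L = 5399 Ω, so V = 12.0 × 5399/6258 = 10.4 V.

Unloaded: 10.7 V; loaded: 10.4 V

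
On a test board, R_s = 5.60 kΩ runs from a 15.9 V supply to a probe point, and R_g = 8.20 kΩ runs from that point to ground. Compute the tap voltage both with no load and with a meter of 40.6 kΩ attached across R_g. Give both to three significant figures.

Open-circuit: V = 15.9 × 8.20/(5.60 + 8.20) = 9.45 V.
With the load, R_g becomes R_g‖R_L = 6.822 kΩ, so V = 15.9 × 6.822/12.42 = 8.73 V.

Unloaded: 9.45 V; loaded: 8.73 V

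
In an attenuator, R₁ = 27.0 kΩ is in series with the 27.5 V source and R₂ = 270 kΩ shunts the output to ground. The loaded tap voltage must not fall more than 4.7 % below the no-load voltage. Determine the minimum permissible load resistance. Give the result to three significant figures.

R_L(min) ≈ 498 kΩ

Output resistance R_th = R₁‖R₂ = (27.0 × 270)/297.0 = 24.55 kΩ.
The fractional drop is R_th/(R_th + R_L); requiring this ≤ 0.0470 gives R_L ≥ R_th(1/0.0470 − 1) = 24.55 × 20.28 = 498 kΩ.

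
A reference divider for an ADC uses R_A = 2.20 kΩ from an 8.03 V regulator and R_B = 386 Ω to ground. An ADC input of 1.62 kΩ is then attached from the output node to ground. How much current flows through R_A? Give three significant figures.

I ≈ 3.20 mA

R_B‖R_L = 311.7 Ω, so the source sees R_A + R_B‖R_L = 2512 Ω.
I = 8.03 V / 2512 Ω = 3.20 mA.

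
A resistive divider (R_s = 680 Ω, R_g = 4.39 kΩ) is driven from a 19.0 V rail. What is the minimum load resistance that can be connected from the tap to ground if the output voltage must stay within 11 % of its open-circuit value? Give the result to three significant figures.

R_L(min) ≈ 4.76 kΩ

Output resistance R_th = R_s‖R_g = (680 × 4390)/5070 = 588.8 Ω.
The fractional drop is R_th/(R_th + R_L); requiring this ≤ 0.110 gives R_L ≥ R_th(1/0.110 − 1) = 588.8 × 8.091 = 4.76 kΩ.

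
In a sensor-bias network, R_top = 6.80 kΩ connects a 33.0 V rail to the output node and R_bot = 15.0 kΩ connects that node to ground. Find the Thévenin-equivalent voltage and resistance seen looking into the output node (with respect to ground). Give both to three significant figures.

V_th is the open-circuit tap voltage: 33.0 × 15.0/(6.80 + 15.0) = 22.7 V.
With the supply zeroed, R_top and R_bot appear in parallel from the tap: R_th = R_top‖R_bot = (6.80 × 15.0)/21.80 = 4.68 kΩ.

V_th = 22.7 V, R_th = 4.68 kΩ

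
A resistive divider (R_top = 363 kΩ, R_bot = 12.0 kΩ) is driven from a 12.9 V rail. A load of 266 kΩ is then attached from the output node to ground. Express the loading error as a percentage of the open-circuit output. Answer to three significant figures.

The divider's output (Thévenin) resistance is R_top‖R_bot = 11.62 kΩ.
Fractional drop under load = R_th/(R_th + R_L) = 11.62 / (11.62 + 266) = 0.04184.
So the output falls by 4.18 %.

4.18 %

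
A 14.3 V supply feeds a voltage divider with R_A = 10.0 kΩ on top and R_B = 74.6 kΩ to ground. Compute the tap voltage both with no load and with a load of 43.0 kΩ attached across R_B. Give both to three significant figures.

Open-circuit: V = 14.3 × 74.6/(10.0 + 74.6) = 12.6 V.
With the load, R_B becomes R_B‖R_L = 27.28 kΩ, so V = 14.3 × 27.28/37.28 = 10.5 V.

Unloaded: 12.6 V; loaded: 10.5 V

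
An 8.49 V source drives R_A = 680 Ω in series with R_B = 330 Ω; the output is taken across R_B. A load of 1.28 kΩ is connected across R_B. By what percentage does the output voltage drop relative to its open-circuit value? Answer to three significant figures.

The divider's output (Thévenin) resistance is R_A‖R_B = 222.2 Ω.
Fractional drop under load = R_th/(R_th + R_L) = 222.2 / (222.2 + 1280) = 0.1479.
So the output falls by 14.8 %.

14.8 %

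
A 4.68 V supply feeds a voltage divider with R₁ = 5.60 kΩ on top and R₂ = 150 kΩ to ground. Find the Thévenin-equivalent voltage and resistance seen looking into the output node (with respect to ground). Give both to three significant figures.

V_th is the open-circuit tap voltage: 4.68 × 150/(5.60 + 150) = 4.51 V.
With the supply zeroed, R₁ and R₂ appear in parallel from the tap: R_th = R₁‖R₂ = (5.60 × 150)/155.6 = 5.40 kΩ.

V_th = 4.51 V, R_th = 5.40 kΩ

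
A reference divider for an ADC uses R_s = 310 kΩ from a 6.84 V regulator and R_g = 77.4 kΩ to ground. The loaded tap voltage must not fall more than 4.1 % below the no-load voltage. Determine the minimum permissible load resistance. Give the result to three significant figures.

Output resistance R_th = R_s‖R_g = (310 × 77.4)/387.4 = 61.94 kΩ.
The fractional drop is R_th/(R_th + R_L); requiring this ≤ 0.0410 gives R_L ≥ R_th(1/0.0410 − 1) = 61.94 × 23.39 = 1.45 MΩ.

R_L(min) ≈ 1.45 MΩ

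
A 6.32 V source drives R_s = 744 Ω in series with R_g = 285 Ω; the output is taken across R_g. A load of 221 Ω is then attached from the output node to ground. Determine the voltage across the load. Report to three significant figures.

V_out ≈ 0.906 V

The load sits in parallel with R_g: R_g‖R_L = (285 × 221) / (285 + 221) = 124.5 Ω.
V_out = 6.32 × 124.5 / (744 + 124.5) = 6.32 × 124.5/868.5 = 0.906 V.
(Unloaded it would have been 1.75 V.)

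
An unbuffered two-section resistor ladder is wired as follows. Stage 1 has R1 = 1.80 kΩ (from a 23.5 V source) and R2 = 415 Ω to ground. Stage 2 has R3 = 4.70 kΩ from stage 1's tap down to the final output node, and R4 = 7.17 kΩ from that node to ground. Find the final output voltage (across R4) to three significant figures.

V_out ≈ 2.59 V

Stage 2 presents R3+R4 = 11870 Ω as a load on stage 1's tap.
Stage 1's lower leg becomes R2‖(R3+R4) = 401.0 Ω, so V_mid = 23.5 × 401.0/2201 = 4.281 V.
Stage 2 is itself unloaded: V_out = V_mid × R4/(R3+R4) = 4.281 × 7170/11870 = 2.59 V.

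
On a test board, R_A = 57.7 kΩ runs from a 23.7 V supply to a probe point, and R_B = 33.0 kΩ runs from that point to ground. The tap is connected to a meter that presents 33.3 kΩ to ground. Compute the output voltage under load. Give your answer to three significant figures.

The load sits in parallel with R_B: R_B‖R_L = (33.0 × 33.3) / (33.0 + 33.3) = 16.57 kΩ.
V_out = 23.7 × 16.57 / (57.7 + 16.57) = 23.7 × 16.57/74.27 = 5.29 V.

V_out ≈ 5.29 V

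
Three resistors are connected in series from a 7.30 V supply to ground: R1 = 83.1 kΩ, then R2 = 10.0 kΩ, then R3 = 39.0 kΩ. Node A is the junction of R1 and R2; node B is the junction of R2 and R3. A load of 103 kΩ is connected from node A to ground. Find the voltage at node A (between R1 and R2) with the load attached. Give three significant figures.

Below node A the series string R2+R3 = 49.00 kΩ sits in parallel with the 103 kΩ load: 33.20 kΩ.
V_A = 7.30 × 33.20/(83.1 + 33.20) = 2.08 V.

V ≈ 2.08 V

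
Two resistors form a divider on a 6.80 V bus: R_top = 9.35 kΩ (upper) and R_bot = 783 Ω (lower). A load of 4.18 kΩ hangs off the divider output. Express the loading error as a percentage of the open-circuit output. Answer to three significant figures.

The divider's output (Thévenin) resistance is R_top‖R_bot = 722.5 Ω.
Fractional drop under load = R_th/(R_th + R_L) = 722.5 / (722.5 + 4180) = 0.1474.
So the output falls by 14.7 %.

14.7 %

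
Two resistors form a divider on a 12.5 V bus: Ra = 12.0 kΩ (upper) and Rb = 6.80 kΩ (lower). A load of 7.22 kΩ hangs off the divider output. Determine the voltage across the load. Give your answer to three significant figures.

V_out ≈ 2.82 V

The load sits in parallel with Rb: Rb‖R_L = (6.80 × 7.22) / (6.80 + 7.22) = 3.502 kΩ.
V_out = 12.5 × 3.502 / (12.0 + 3.502) = 12.5 × 3.502/15.50 = 2.82 V.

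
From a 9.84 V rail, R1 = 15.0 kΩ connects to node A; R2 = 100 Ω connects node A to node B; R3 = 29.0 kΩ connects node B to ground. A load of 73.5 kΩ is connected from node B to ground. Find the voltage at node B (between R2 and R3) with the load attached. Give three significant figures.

At node B, R3 is in parallel with the load: R3‖R_L = 20800 Ω.
Below node A the resistance is R2 + (R3‖R_L) = 20900 Ω, so V_A = 9.84 × 20900/35900 = 5.728 V.
Then V_B = V_A × (R3‖R_L)/(R2 + R3‖R_L) = 5.728 × 20800/20900 = 5.70 V.

V ≈ 5.70 V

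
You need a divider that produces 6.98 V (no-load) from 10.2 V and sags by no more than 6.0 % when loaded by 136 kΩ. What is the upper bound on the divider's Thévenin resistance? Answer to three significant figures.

Loading drop = R_th/(R_th + R_L) ≤ 0.0600, so R_th ≤ R_L · ε/(1−ε) = 136 kΩ × 0.0600/0.9400 = 8.68 kΩ.

R_th ≤ 8.68 kΩ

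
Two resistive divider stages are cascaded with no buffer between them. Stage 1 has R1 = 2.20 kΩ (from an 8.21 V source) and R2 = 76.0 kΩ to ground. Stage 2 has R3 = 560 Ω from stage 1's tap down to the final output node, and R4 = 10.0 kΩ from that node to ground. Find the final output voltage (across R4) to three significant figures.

Stage 2 presents R3+R4 = 10560 Ω as a load on stage 1's tap.
Stage 1's lower leg becomes R2‖(R3+R4) = 9272 Ω, so V_mid = 8.21 × 9272/11470 = 6.636 V.
Stage 2 is itself unloaded: V_out = V_mid × R4/(R3+R4) = 6.636 × 10000/10560 = 6.28 V.

V_out ≈ 6.28 V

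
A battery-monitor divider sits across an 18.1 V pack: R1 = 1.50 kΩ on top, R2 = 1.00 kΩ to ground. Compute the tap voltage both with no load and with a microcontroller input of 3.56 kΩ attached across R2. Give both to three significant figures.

Open-circuit: V = 18.1 × 1.00/(1.50 + 1.00) = 7.24 V.
With the load, R2 becomes R2‖R_L = 0.7807 kΩ, so V = 18.1 × 0.7807/2.281 = 6.20 V.

Unloaded: 7.24 V; loaded: 6.20 V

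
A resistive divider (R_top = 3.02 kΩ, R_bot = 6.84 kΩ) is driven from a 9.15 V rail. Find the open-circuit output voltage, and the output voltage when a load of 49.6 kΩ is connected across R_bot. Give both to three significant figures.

Open-circuit: V = 9.15 × 6.84/(3.02 + 6.84) = 6.35 V.
With the load, R_bot becomes R_bot‖R_L = 6.011 kΩ, so V = 9.15 × 6.011/9.031 = 6.09 V.

Unloaded: 6.35 V; loaded: 6.09 V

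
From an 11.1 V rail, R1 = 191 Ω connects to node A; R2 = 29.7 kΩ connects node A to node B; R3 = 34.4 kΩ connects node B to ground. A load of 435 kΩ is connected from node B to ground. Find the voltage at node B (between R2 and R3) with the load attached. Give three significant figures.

At node B, R3 is in parallel with the load: R3‖R_L = 31880 Ω.
Below node A the resistance is R2 + (R3‖R_L) = 61580 Ω, so V_A = 11.1 × 61580/61770 = 11.07 V.
Then V_B = V_A × (R3‖R_L)/(R2 + R3‖R_L) = 11.07 × 31880/61580 = 5.73 V.

V ≈ 5.73 V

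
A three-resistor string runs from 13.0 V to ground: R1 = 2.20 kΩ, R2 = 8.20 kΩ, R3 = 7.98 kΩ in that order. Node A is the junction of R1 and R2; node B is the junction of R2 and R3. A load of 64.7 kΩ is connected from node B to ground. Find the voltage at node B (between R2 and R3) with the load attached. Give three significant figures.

V ≈ 5.28 V

At node B, R3 is in parallel with the load: R3‖R_L = 7.104 kΩ.
Below node A the resistance is R2 + (R3‖R_L) = 15.30 kΩ, so V_A = 13.0 × 15.30/17.50 = 11.37 V.
Then V_B = V_A × (R3‖R_L)/(R2 + R3‖R_L) = 11.37 × 7.104/15.30 = 5.28 V.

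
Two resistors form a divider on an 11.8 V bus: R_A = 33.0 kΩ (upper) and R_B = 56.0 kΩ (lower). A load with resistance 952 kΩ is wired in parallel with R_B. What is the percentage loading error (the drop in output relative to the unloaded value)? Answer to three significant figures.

The divider's output (Thévenin) resistance is R_A‖R_B = 20.76 kΩ.
Fractional drop under load = R_th/(R_th + R_L) = 20.76 / (20.76 + 952) = 0.02135.
So the output falls by 2.13 %.

2.13 %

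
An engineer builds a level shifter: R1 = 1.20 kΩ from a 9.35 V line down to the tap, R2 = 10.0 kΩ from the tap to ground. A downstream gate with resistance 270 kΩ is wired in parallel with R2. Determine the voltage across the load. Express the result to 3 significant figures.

The load sits in parallel with R2: R2‖R_L = (10.0 × 270) / (10.0 + 270) = 9.643 kΩ.
V_out = 9.35 × 9.643 / (1.20 + 9.643) = 9.35 × 9.643/10.84 = 8.32 V.
(Unloaded it would have been 8.35 V.)

V_out ≈ 8.32 V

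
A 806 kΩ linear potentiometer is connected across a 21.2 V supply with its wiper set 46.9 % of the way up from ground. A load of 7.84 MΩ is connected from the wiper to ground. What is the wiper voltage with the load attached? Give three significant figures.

V ≈ 9.69 V

The wiper splits the pot into (1−α)R = 428.0 kΩ above and αR = 378.0 kΩ below.
Lower section ‖ load = 360.6 kΩ.
V_wiper = 21.2 × 360.6/(428.0 + 360.6) = 9.69 V.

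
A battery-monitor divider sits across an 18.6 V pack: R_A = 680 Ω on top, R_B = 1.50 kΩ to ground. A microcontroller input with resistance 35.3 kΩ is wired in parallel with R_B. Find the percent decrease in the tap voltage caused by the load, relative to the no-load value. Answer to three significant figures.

The divider's output (Thévenin) resistance is R_A‖R_B = 467.9 Ω.
Fractional drop under load = R_th/(R_th + R_L) = 467.9 / (467.9 + 35300) = 0.01308.
So the output falls by 1.31 %.

1.31 %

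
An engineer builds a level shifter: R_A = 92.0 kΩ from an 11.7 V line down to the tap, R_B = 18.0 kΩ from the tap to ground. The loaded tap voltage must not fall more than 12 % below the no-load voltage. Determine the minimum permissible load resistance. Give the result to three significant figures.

Output resistance R_th = R_A‖R_B = (92.0 × 18.0)/110.0 = 15.05 kΩ.
The fractional drop is R_th/(R_th + R_L); requiring this ≤ 0.120 gives R_L ≥ R_th(1/0.120 − 1) = 15.05 × 7.333 = 110 kΩ.

R_L(min) ≈ 110 kΩ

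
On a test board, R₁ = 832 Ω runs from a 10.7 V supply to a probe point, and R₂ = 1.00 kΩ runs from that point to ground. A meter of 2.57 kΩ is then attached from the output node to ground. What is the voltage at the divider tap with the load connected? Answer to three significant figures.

V_out ≈ 4.96 V

The load sits in parallel with R₂: R₂‖R_L = (1000 × 2570) / (1000 + 2570) = 719.9 Ω.
V_out = 10.7 × 719.9 / (832 + 719.9) = 10.7 × 719.9/1552 = 4.96 V.
(Unloaded it would have been 5.84 V.)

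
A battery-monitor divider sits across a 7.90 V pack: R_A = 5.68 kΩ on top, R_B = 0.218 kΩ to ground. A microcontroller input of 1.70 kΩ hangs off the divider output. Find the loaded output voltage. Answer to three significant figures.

The load sits in parallel with R_B: R_B‖R_L = (218 × 1700) / (218 + 1700) = 193.2 Ω.
V_out = 7.90 × 193.2 / (5680 + 193.2) = 7.90 × 193.2/5873 = 0.260 V.

V_out ≈ 0.260 V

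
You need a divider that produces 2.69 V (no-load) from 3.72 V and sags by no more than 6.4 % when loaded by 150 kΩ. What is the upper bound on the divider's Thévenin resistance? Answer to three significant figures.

R_th ≤ 10.3 kΩ

Loading drop = R_th/(R_th + R_L) ≤ 0.0640, so R_th ≤ R_L · ε/(1−ε) = 150 kΩ × 0.0640/0.9360 = 10.3 kΩ.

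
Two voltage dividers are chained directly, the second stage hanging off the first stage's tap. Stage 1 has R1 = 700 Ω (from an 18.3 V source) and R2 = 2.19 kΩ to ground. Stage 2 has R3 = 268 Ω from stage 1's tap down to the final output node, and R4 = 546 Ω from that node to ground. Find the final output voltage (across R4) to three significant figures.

V_out ≈ 5.63 V

Stage 2 presents R3+R4 = 814.0 Ω as a load on stage 1's tap.
Stage 1's lower leg becomes R2‖(R3+R4) = 593.4 Ω, so V_mid = 18.3 × 593.4/1293 = 8.396 V.
Stage 2 is itself unloaded: V_out = V_mid × R4/(R3+R4) = 8.396 × 546/814.0 = 5.63 V.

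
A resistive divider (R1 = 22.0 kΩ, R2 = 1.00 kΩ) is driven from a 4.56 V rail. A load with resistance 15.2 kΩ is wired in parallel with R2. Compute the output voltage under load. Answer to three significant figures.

V_out ≈ 0.187 V

The load sits in parallel with R2: R2‖R_L = (1.00 × 15.2) / (1.00 + 15.2) = 0.9383 kΩ.
V_out = 4.56 × 0.9383 / (22.0 + 0.9383) = 4.56 × 0.9383/22.94 = 0.187 V.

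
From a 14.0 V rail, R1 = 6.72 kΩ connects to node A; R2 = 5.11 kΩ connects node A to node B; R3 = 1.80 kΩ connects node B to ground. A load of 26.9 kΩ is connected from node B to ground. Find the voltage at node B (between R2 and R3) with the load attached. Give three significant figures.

V ≈ 1.75 V

At node B, R3 is in parallel with the load: R3‖R_L = 1.687 kΩ.
Below node A the resistance is R2 + (R3‖R_L) = 6.797 kΩ, so V_A = 14.0 × 6.797/13.52 = 7.040 V.
Then V_B = V_A × (R3‖R_L)/(R2 + R3‖R_L) = 7.040 × 1.687/6.797 = 1.75 V.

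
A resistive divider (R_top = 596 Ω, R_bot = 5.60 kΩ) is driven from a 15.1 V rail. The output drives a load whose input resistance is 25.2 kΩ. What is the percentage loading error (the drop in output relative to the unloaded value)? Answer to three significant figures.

2.09 %

The divider's output (Thévenin) resistance is R_top‖R_bot = 538.7 Ω.
Fractional drop under load = R_th/(R_th + R_L) = 538.7 / (538.7 + 25200) = 0.02093.
So the output falls by 2.09 %.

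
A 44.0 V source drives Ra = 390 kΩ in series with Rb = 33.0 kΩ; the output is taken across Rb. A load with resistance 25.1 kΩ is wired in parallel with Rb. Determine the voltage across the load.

The load sits in parallel with Rb: Rb‖R_L = (33.0 × 25.1) / (33.0 + 25.1) = 14.26 kΩ.
V_out = 44.0 × 14.26 / (390 + 14.26) = 44.0 × 14.26/404.3 = 1.55 V.

V_out ≈ 1.55 V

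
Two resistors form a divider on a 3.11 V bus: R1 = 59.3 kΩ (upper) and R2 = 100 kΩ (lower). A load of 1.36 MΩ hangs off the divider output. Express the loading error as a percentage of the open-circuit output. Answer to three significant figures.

2.66 %

The divider's output (Thévenin) resistance is R1‖R2 = 37.23 kΩ.
Fractional drop under load = R_th/(R_th + R_L) = 37.23 / (37.23 + 1360) = 0.02664.
So the output falls by 2.66 %.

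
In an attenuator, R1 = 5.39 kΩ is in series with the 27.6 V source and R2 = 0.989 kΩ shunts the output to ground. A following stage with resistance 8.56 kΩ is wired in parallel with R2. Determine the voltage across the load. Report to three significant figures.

The load sits in parallel with R2: R2‖R_L = (989 × 8560) / (989 + 8560) = 886.6 Ω.
V_out = 27.6 × 886.6 / (5390 + 886.6) = 27.6 × 886.6/6277 = 3.90 V.

V_out ≈ 3.90 V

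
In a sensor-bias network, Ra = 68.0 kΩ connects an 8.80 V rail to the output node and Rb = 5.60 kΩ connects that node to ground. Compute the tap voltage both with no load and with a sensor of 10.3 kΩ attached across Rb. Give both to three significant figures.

Unloaded: 0.670 V; loaded: 0.446 V

Open-circuit: V = 8.80 × 5.60/(68.0 + 5.60) = 0.670 V.
With the load, Rb becomes Rb‖R_L = 3.628 kΩ, so V = 8.80 × 3.628/71.63 = 0.446 V.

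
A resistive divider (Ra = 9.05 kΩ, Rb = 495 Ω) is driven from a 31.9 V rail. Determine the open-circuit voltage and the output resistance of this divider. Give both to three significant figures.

V_th is the open-circuit tap voltage: 31.9 × 495/(9050 + 495) = 1.65 V.
With the supply zeroed, Ra and Rb appear in parallel from the tap: R_th = Ra‖Rb = (9050 × 495)/9545 = 469 Ω.

V_th = 1.65 V, R_th = 469 Ω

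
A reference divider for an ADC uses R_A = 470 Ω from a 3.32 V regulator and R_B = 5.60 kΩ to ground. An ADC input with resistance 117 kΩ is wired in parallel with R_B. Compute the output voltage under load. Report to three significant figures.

The load sits in parallel with R_B: R_B‖R_L = (5600 × 117000) / (5600 + 117000) = 5344 Ω.
V_out = 3.32 × 5344 / (470 + 5344) = 3.32 × 5344/5814 = 3.05 V.

V_out ≈ 3.05 V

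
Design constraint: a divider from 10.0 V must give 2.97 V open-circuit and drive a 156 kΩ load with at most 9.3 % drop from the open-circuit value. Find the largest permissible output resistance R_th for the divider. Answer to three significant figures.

R_th ≤ 16.0 kΩ

Loading drop = R_th/(R_th + R_L) ≤ 0.0930, so R_th ≤ R_L · ε/(1−ε) = 156 kΩ × 0.0930/0.9070 = 16.0 kΩ.
(Any R1, R2 with R2/(R1+R2) = 0.297 and R1‖R2 ≤ 16.0 kΩ will meet the spec.)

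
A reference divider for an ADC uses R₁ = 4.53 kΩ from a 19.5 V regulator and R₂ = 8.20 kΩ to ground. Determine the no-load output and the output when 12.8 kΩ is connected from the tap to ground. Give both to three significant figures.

Unloaded: 12.6 V; loaded: 10.2 V

Open-circuit: V = 19.5 × 8.20/(4.53 + 8.20) = 12.6 V.
With the load, R₂ becomes R₂‖R_L = 4.998 kΩ, so V = 19.5 × 4.998/9.528 = 10.2 V.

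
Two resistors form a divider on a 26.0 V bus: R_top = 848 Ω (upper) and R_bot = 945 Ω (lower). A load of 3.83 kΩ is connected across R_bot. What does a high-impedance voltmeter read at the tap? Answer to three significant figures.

V_out ≈ 12.3 V

The load sits in parallel with R_bot: R_bot‖R_L = (945 × 3830) / (945 + 3830) = 758.0 Ω.
V_out = 26.0 × 758.0 / (848 + 758.0) = 26.0 × 758.0/1606 = 12.3 V.
(Unloaded it would have been 13.7 V.)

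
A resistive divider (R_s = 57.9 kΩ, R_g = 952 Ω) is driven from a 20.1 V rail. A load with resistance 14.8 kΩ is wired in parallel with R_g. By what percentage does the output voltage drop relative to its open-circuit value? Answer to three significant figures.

The divider's output (Thévenin) resistance is R_s‖R_g = 936.6 Ω.
Fractional drop under load = R_th/(R_th + R_L) = 936.6 / (936.6 + 14800) = 0.05952.
So the output falls by 5.95 %.

5.95 %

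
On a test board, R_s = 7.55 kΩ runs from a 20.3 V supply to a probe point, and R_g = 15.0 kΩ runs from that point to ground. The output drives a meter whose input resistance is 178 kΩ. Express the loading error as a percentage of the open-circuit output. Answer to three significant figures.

The divider's output (Thévenin) resistance is R_s‖R_g = 5.022 kΩ.
Fractional drop under load = R_th/(R_th + R_L) = 5.022 / (5.022 + 178) = 0.02744.
So the output falls by 2.74 %.

2.74 %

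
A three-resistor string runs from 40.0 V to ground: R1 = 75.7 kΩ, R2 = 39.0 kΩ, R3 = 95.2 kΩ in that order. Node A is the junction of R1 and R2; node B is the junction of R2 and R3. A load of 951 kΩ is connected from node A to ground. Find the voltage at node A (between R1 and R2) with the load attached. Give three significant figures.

V ≈ 24.3 V

Below node A the series string R2+R3 = 134.2 kΩ sits in parallel with the 951 kΩ load: 117.6 kΩ.
V_A = 40.0 × 117.6/(75.7 + 117.6) = 24.3 V.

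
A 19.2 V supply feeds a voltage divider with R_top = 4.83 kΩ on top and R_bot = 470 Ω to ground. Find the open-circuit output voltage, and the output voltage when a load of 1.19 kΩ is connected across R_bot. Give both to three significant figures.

Unloaded: 1.70 V; loaded: 1.25 V

Open-circuit: V = 19.2 × 470/(4830 + 470) = 1.70 V.
With the load, R_bot becomes R_bot‖R_L = 336.9 Ω, so V = 19.2 × 336.9/5167 = 1.25 V.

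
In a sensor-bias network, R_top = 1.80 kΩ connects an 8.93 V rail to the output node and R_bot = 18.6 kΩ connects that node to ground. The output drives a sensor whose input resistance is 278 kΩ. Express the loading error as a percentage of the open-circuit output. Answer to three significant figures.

The divider's output (Thévenin) resistance is R_top‖R_bot = 1.641 kΩ.
Fractional drop under load = R_th/(R_th + R_L) = 1.641 / (1.641 + 278) = 0.005869.
So the output falls by 0.587 %.

0.587 %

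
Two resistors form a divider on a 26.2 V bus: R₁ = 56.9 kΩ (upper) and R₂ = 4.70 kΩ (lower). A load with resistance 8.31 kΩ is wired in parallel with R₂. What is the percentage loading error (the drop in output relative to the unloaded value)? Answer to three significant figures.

The divider's output (Thévenin) resistance is R₁‖R₂ = 4.341 kΩ.
Fractional drop under load = R_th/(R_th + R_L) = 4.341 / (4.341 + 8.31) = 0.3432.
So the output falls by 34.3 %.

34.3 %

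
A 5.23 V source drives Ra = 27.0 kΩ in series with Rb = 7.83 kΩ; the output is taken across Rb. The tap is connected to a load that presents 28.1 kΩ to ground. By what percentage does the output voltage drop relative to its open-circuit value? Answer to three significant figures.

17.8 %

Unloaded V = 5.23 × 7.83/34.83 = 1.176 V.
Loaded: Rb‖R_L = 6.124 kΩ, giving V = 5.23 × 6.124/33.12 = 0.9669 V.
Drop = (1.176 − 0.9669) / 1.176 = 17.8 %.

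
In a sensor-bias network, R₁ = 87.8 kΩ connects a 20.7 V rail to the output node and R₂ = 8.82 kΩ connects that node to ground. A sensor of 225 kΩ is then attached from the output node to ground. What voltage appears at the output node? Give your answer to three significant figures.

V_out ≈ 1.82 V

The load sits in parallel with R₂: R₂‖R_L = (8.82 × 225) / (8.82 + 225) = 8.487 kΩ.
V_out = 20.7 × 8.487 / (87.8 + 8.487) = 20.7 × 8.487/96.29 = 1.82 V.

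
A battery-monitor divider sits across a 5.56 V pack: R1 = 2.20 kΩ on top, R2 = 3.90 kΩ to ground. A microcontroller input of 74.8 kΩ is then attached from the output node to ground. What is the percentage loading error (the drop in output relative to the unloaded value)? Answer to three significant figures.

The divider's output (Thévenin) resistance is R1‖R2 = 1.407 kΩ.
Fractional drop under load = R_th/(R_th + R_L) = 1.407 / (1.407 + 74.8) = 0.01846.
So the output falls by 1.85 %.

1.85 %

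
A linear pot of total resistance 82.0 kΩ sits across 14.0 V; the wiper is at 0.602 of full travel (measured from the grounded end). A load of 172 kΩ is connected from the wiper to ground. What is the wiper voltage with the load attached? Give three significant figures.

V ≈ 7.56 V

The wiper splits the pot into (1−α)R = 32.64 kΩ above and αR = 49.36 kΩ below.
Lower section ‖ load = 38.36 kΩ.
V_wiper = 14.0 × 38.36/(32.64 + 38.36) = 7.56 V.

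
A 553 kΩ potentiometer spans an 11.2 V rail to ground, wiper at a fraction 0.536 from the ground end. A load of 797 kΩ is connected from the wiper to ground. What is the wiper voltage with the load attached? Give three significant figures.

V ≈ 5.12 V

The wiper splits the pot into (1−α)R = 256.6 kΩ above and αR = 296.4 kΩ below.
Lower section ‖ load = 216.1 kΩ.
V_wiper = 11.2 × 216.1/(256.6 + 216.1) = 5.12 V.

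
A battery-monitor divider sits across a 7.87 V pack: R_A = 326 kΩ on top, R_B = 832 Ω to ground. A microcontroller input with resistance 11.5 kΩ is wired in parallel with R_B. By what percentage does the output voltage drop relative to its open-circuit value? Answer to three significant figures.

The divider's output (Thévenin) resistance is R_A‖R_B = 829.9 Ω.
Fractional drop under load = R_th/(R_th + R_L) = 829.9 / (829.9 + 11500) = 0.06731.
So the output falls by 6.73 %.

6.73 %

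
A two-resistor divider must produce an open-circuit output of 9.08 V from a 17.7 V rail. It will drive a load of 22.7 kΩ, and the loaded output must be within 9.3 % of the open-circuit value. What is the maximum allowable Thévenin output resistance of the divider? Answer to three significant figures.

R_th ≤ 2.33 kΩ

Loading drop = R_th/(R_th + R_L) ≤ 0.0930, so R_th ≤ R_L · ε/(1−ε) = 22.7 kΩ × 0.0930/0.9070 = 2.33 kΩ.
(Any R1, R2 with R2/(R1+R2) = 0.513 and R1‖R2 ≤ 2.33 kΩ will meet the spec.)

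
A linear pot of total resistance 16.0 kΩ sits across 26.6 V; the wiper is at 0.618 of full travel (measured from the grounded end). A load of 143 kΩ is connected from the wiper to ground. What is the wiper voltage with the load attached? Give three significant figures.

V ≈ 16.0 V

The wiper splits the pot into (1−α)R = 6.112 kΩ above and αR = 9.888 kΩ below.
Lower section ‖ load = 9.248 kΩ.
V_wiper = 26.6 × 9.248/(6.112 + 9.248) = 16.0 V.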